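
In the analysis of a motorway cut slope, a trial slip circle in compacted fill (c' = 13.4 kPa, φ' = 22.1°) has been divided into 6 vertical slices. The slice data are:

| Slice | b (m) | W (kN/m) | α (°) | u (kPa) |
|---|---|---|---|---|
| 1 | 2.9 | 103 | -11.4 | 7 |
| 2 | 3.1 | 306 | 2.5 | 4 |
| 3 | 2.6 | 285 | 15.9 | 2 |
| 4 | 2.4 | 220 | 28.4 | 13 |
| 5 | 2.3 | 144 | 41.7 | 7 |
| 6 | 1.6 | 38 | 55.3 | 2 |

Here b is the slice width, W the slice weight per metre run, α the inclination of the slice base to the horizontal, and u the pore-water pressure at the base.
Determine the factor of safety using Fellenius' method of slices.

FS = 1.98

Ordinary method of slices: FS = Σ[c'·Δl_i + (W_i cosα_i − u_i·Δl_i)·tanφ'] / Σ W_i sinα_i, with Δl_i = b_i / cosα_i.
Slice 1: Δl = 2.9/cos(-11.4°) = 2.958 m; N'_1 = 103·cos(-11.4°) − 7·2.958 = 80.3; c'Δl = 39.64; W sinα = -20.4
Slice 2: Δl = 3.1/cos2.5° = 3.103 m; N'_2 = 306·cos2.5° − 4·3.103 = 293.3; c'Δl = 41.58; W sinα = 13.3
Slice 3: Δl = 2.6/cos15.9° = 2.703 m; N'_3 = 285·cos15.9° − 2·2.703 = 268.7; c'Δl = 36.23; W sinα = 78.1
Slice 4: Δl = 2.4/cos28.4° = 2.728 m; N'_4 = 220·cos28.4° − 13·2.728 = 158.1; c'Δl = 36.56; W sinα = 104.6
Slice 5: Δl = 2.3/cos41.7° = 3.080 m; N'_5 = 144·cos41.7° − 7·3.080 = 86.0; c'Δl = 41.28; W sinα = 95.8
Slice 6: Δl = 1.6/cos55.3° = 2.811 m; N'_6 = 38·cos55.3° − 2·2.811 = 16.0; c'Δl = 37.66; W sinα = 31.2
Σc'Δl = 232.9 kN/m; ΣN' = 902.3 kN/m; ΣW sinα = 302.7 kN/m
Resisting = 232.9 + 902.3·tan22.1° = 232.9 + 366.4 = 599.3 kN/m
FS = 599.3 / 302.7 = 1.980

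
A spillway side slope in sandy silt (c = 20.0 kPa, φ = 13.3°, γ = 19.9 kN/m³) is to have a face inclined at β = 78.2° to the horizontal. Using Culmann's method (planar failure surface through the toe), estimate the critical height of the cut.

Culmann's analysis gives the critical failure plane at α_cr = (β + φ)/2 = (78.2 + 13.3)/2 = 45.8°, and the critical height
H_c = (4c/γ) · sinβ cosφ / [1 − cos(β − φ)]
    = (4·20.0/19.9) · sin78.2°·cos13.3° / [1 − cos(64.9°)]
    = 4.020 · 0.9789·0.9732 / [1 − 0.4242]
    = 4.020 · 0.9526 / 0.5758
    = 6.65 m

H_c = 6.65 m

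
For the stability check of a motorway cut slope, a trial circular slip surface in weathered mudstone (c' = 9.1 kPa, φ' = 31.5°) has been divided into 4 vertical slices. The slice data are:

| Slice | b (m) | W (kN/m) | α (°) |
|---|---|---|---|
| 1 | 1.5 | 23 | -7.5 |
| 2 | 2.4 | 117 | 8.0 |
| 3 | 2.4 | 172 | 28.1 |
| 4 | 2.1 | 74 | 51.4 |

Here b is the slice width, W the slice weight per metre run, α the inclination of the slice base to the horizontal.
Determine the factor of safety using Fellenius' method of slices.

FS = 1.96

Ordinary method of slices: FS = Σ[c'·Δl_i + (W_i cosα_i)·tanφ'] / Σ W_i sinα_i, with Δl_i = b_i / cosα_i.
Slice 1: Δl = 1.5/cos(-7.5°) = 1.513 m; N'_1 = 23·cos(-7.5°) = 22.8; c'Δl = 13.77; W sinα = -3.0
Slice 2: Δl = 2.4/cos8.0° = 2.424 m; N'_2 = 117·cos8.0° = 115.9; c'Δl = 22.05; W sinα = 16.3
Slice 3: Δl = 2.4/cos28.1° = 2.721 m; N'_3 = 172·cos28.1° = 151.7; c'Δl = 24.76; W sinα = 81.0
Slice 4: Δl = 2.1/cos51.4° = 3.366 m; N'_4 = 74·cos51.4° = 46.2; c'Δl = 30.63; W sinα = 57.8
Σc'Δl = 91.2 kN/m; ΣN' = 336.6 kN/m; ΣW sinα = 152.1 kN/m
Resisting = 91.2 + 336.6·tan31.5° = 91.2 + 206.2 = 297.5 kN/m
FS = 297.5 / 152.1 = 1.955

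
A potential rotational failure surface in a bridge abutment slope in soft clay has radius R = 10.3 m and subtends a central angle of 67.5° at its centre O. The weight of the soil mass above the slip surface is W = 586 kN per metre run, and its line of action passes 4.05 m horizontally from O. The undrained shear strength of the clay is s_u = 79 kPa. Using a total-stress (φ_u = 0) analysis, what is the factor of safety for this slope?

Taking moments about the centre O, the resisting moment is provided by the undrained shear strength acting along the arc:
Arc length L_a = R·θ = 10.3·(67.5°·π/180) = 10.3·1.1781 = 12.13 m
M_R = s_u·L_a·R = 79·12.13·10.3 = 9873.8 kN·m/m
M_D = W·d = 586·4.05 = 2373.3 kN·m/m
FS = M_R / M_D = 9873.8 / 2373.3 = 4.160

FS = 4.16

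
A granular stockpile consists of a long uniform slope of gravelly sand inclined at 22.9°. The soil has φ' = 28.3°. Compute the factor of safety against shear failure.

FS = 1.27

For a dry cohesionless infinite slope the factor of safety is FS = tanφ' / tanβ.
FS = tan28.3° / tan22.9° = 0.5384 / 0.4224 = 1.275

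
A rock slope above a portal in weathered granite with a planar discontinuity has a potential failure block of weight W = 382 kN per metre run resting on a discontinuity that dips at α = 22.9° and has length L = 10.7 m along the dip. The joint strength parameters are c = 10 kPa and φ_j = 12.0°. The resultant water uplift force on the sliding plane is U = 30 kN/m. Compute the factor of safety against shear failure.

Resolving the block weight along and normal to the plane and applying the Mohr–Coulomb strength on the joint:
N' = W cosα − U = 382·cos22.9° − 30 = 321.9 kN/m
Driving force T = W sinα = 382·sin22.9° = 148.6 kN/m
Resisting force R = c·L + N'·tanφ_j = 10·10.7 + 321.9·tan12.0° = 107.0 + 68.4 = 175.4 kN/m
FS = R / T = 175.4 / 148.6 = 1.180

FS = 1.18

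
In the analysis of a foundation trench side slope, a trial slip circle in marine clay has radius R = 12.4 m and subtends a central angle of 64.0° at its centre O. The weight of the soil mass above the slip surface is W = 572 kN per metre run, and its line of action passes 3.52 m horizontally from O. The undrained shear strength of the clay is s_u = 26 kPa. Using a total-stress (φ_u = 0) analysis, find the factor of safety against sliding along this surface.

FS = 2.22

Taking moments about the centre O, the resisting moment is provided by the undrained shear strength acting along the arc:
Arc length L_a = R·θ = 12.4·(64.0°·π/180) = 12.4·1.1170 = 13.85 m
M_R = s_u·L_a·R = 26·13.85·12.4 = 4465.5 kN·m/m
M_D = W·d = 572·3.52 = 2013.4 kN·m/m
FS = M_R / M_D = 4465.5 / 2013.4 = 2.218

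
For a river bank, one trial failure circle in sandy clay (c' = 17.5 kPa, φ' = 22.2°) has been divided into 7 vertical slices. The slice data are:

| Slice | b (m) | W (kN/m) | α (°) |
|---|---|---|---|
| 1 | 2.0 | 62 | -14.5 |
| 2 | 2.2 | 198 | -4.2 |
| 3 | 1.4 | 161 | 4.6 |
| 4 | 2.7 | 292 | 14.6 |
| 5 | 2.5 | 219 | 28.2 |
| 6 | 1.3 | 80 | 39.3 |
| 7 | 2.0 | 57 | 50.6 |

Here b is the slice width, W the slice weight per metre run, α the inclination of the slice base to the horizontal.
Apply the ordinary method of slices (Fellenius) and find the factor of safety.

FS = 2.70

Ordinary method of slices: FS = Σ[c'·Δl_i + (W_i cosα_i)·tanφ'] / Σ W_i sinα_i, with Δl_i = b_i / cosα_i.
Slice 1: Δl = 2.0/cos(-14.5°) = 2.066 m; N'_1 = 62·cos(-14.5°) = 60.0; c'Δl = 36.15; W sinα = -15.5
Slice 2: Δl = 2.2/cos(-4.2°) = 2.206 m; N'_2 = 198·cos(-4.2°) = 197.5; c'Δl = 38.60; W sinα = -14.5
Slice 3: Δl = 1.4/cos4.6° = 1.405 m; N'_3 = 161·cos4.6° = 160.5; c'Δl = 24.58; W sinα = 12.9
Slice 4: Δl = 2.7/cos14.6° = 2.790 m; N'_4 = 292·cos14.6° = 282.6; c'Δl = 48.83; W sinα = 73.6
Slice 5: Δl = 2.5/cos28.2° = 2.837 m; N'_5 = 219·cos28.2° = 193.0; c'Δl = 49.64; W sinα = 103.5
Slice 6: Δl = 1.3/cos39.3° = 1.680 m; N'_6 = 80·cos39.3° = 61.9; c'Δl = 29.40; W sinα = 50.7
Slice 7: Δl = 2.0/cos50.6° = 3.151 m; N'_7 = 57·cos50.6° = 36.2; c'Δl = 55.14; W sinα = 44.0
Σc'Δl = 282.3 kN/m; ΣN' = 991.6 kN/m; ΣW sinα = 254.7 kN/m
Resisting = 282.3 + 991.6·tan22.2° = 282.3 + 404.7 = 687.0 kN/m
FS = 687.0 / 254.7 = 2.697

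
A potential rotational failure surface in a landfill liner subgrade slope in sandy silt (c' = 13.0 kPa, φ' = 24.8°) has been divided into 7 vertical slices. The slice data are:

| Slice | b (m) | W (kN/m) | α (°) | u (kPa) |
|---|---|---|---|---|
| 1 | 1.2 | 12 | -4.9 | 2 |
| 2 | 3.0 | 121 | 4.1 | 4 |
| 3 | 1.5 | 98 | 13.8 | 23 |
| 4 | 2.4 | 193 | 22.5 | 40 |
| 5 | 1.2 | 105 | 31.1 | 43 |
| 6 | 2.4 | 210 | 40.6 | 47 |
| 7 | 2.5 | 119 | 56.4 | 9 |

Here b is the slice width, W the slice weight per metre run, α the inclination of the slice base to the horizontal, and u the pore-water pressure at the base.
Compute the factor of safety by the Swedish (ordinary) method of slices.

FS = 0.95

Ordinary method of slices: FS = Σ[c'·Δl_i + (W_i cosα_i − u_i·Δl_i)·tanφ'] / Σ W_i sinα_i, with Δl_i = b_i / cosα_i.
Slice 1: Δl = 1.2/cos(-4.9°) = 1.204 m; N'_1 = 12·cos(-4.9°) − 2·1.204 = 9.5; c'Δl = 15.66; W sinα = -1.0
Slice 2: Δl = 3.0/cos4.1° = 3.008 m; N'_2 = 121·cos4.1° − 4·3.008 = 108.7; c'Δl = 39.10; W sinα = 8.7
Slice 3: Δl = 1.5/cos13.8° = 1.545 m; N'_3 = 98·cos13.8° − 23·1.545 = 59.6; c'Δl = 20.08; W sinα = 23.4
Slice 4: Δl = 2.4/cos22.5° = 2.598 m; N'_4 = 193·cos22.5° − 40·2.598 = 74.4; c'Δl = 33.77; W sinα = 73.9
Slice 5: Δl = 1.2/cos31.1° = 1.401 m; N'_5 = 105·cos31.1° − 43·1.401 = 29.6; c'Δl = 18.22; W sinα = 54.2
Slice 6: Δl = 2.4/cos40.6° = 3.161 m; N'_6 = 210·cos40.6° − 47·3.161 = 10.9; c'Δl = 41.09; W sinα = 136.7
Slice 7: Δl = 2.5/cos56.4° = 4.518 m; N'_7 = 119·cos56.4° − 9·4.518 = 25.2; c'Δl = 58.73; W sinα = 99.1
Σc'Δl = 226.6 kN/m; ΣN' = 318.0 kN/m; ΣW sinα = 394.9 kN/m
Resisting = 226.6 + 318.0·tan24.8° = 226.6 + 146.9 = 373.6 kN/m
FS = 373.6 / 394.9 = 0.946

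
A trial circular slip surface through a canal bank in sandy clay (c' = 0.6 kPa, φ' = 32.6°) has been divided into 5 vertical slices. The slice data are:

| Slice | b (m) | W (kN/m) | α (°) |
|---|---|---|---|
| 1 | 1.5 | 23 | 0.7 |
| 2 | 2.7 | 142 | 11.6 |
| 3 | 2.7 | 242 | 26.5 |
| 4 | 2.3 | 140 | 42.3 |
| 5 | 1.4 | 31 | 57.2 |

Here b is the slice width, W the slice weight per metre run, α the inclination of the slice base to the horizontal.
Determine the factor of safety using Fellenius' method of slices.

Ordinary method of slices: FS = Σ[c'·Δl_i + (W_i cosα_i)·tanφ'] / Σ W_i sinα_i, with Δl_i = b_i / cosα_i.
Slice 1: Δl = 1.5/cos0.7° = 1.500 m; N'_1 = 23·cos0.7° = 23.0; c'Δl = 0.90; W sinα = 0.3
Slice 2: Δl = 2.7/cos11.6° = 2.756 m; N'_2 = 142·cos11.6° = 139.1; c'Δl = 1.65; W sinα = 28.6
Slice 3: Δl = 2.7/cos26.5° = 3.017 m; N'_3 = 242·cos26.5° = 216.6; c'Δl = 1.81; W sinα = 108.0
Slice 4: Δl = 2.3/cos42.3° = 3.110 m; N'_4 = 140·cos42.3° = 103.5; c'Δl = 1.87; W sinα = 94.2
Slice 5: Δl = 1.4/cos57.2° = 2.584 m; N'_5 = 31·cos57.2° = 16.8; c'Δl = 1.55; W sinα = 26.1
Σc'Δl = 7.8 kN/m; ΣN' = 499.0 kN/m; ΣW sinα = 257.1 kN/m
Resisting = 7.8 + 499.0·tan32.6° = 7.8 + 319.1 = 326.9 kN/m
FS = 326.9 / 257.1 = 1.272

FS = 1.27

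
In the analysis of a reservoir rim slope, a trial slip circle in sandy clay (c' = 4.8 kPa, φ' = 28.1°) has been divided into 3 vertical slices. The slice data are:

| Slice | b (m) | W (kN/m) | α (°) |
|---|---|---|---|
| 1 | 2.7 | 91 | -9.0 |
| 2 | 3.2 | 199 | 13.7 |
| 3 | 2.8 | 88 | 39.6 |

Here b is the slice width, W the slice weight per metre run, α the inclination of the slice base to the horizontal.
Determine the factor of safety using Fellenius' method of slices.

FS = 2.63

Ordinary method of slices: FS = Σ[c'·Δl_i + (W_i cosα_i)·tanφ'] / Σ W_i sinα_i, with Δl_i = b_i / cosα_i.
Slice 1: Δl = 2.7/cos(-9.0°) = 2.734 m; N'_1 = 91·cos(-9.0°) = 89.9; c'Δl = 13.12; W sinα = -14.2
Slice 2: Δl = 3.2/cos13.7° = 3.294 m; N'_2 = 199·cos13.7° = 193.3; c'Δl = 15.81; W sinα = 47.1
Slice 3: Δl = 2.8/cos39.6° = 3.634 m; N'_3 = 88·cos39.6° = 67.8; c'Δl = 17.44; W sinα = 56.1
Σc'Δl = 46.4 kN/m; ΣN' = 351.0 kN/m; ΣW sinα = 89.0 kN/m
Resisting = 46.4 + 351.0·tan28.1° = 46.4 + 187.4 = 233.8 kN/m
FS = 233.8 / 89.0 = 2.627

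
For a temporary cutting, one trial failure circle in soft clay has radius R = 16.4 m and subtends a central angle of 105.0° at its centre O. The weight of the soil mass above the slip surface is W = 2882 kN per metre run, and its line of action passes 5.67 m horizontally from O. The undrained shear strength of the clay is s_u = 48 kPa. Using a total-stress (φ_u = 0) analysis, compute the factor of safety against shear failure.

FS = 1.45

Taking moments about the centre O, the resisting moment is provided by the undrained shear strength acting along the arc:
Arc length L_a = R·θ = 16.4·(105.0°·π/180) = 16.4·1.8326 = 30.05 m
M_R = s_u·L_a·R = 48·30.05·16.4 = 23659.0 kN·m/m
M_D = W·d = 2882·5.67 = 16340.9 kN·m/m
FS = M_R / M_D = 23659.0 / 16340.9 = 1.448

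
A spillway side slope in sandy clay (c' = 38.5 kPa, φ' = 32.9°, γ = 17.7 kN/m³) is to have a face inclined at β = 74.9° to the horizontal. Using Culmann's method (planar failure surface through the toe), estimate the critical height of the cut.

Culmann's analysis gives the critical failure plane at α_cr = (β + φ')/2 = (74.9 + 32.9)/2 = 53.9°, and the critical height
H_c = (4c'/γ) · sinβ cosφ' / [1 − cos(β − φ')]
    = (4·38.5/17.7) · sin74.9°·cos32.9° / [1 − cos(42.0°)]
    = 8.701 · 0.9655·0.8396 / [1 − 0.7431]
    = 8.701 · 0.8106 / 0.2569
    = 27.46 m

H_c = 27.46 m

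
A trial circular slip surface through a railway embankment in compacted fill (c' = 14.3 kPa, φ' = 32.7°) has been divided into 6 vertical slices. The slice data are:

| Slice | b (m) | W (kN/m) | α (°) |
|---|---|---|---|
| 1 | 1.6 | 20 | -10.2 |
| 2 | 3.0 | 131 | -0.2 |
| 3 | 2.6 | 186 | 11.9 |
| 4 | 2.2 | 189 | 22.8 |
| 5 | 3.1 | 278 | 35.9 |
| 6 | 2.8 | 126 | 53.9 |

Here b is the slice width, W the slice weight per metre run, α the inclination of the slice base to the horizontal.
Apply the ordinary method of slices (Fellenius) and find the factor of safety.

FS = 2.09

Ordinary method of slices: FS = Σ[c'·Δl_i + (W_i cosα_i)·tanφ'] / Σ W_i sinα_i, with Δl_i = b_i / cosα_i.
Slice 1: Δl = 1.6/cos(-10.2°) = 1.626 m; N'_1 = 20·cos(-10.2°) = 19.7; c'Δl = 23.25; W sinα = -3.5
Slice 2: Δl = 3.0/cos(-0.2°) = 3.000 m; N'_2 = 131·cos(-0.2°) = 131.0; c'Δl = 42.90; W sinα = -0.5
Slice 3: Δl = 2.6/cos11.9° = 2.657 m; N'_3 = 186·cos11.9° = 182.0; c'Δl = 38.00; W sinα = 38.4
Slice 4: Δl = 2.2/cos22.8° = 2.386 m; N'_4 = 189·cos22.8° = 174.2; c'Δl = 34.13; W sinα = 73.2
Slice 5: Δl = 3.1/cos35.9° = 3.827 m; N'_5 = 278·cos35.9° = 225.2; c'Δl = 54.73; W sinα = 163.0
Slice 6: Δl = 2.8/cos53.9° = 4.752 m; N'_6 = 126·cos53.9° = 74.2; c'Δl = 67.96; W sinα = 101.8
Σc'Δl = 261.0 kN/m; ΣN' = 806.3 kN/m; ΣW sinα = 372.4 kN/m
Resisting = 261.0 + 806.3·tan32.7° = 261.0 + 517.7 = 778.6 kN/m
FS = 778.6 / 372.4 = 2.091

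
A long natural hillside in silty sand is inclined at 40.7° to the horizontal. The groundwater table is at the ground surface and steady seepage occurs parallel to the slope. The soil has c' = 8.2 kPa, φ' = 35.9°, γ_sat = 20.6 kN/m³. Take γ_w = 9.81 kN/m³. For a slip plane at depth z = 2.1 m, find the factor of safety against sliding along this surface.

FS = 0.82

With seepage parallel to the slope and the water table at the surface, the effective normal stress on the slip plane uses the buoyant unit weight γ' = γ_sat − γ_w while the driving shear stress uses γ_sat:
FS = [c' + γ' z cos²β tanφ'] / [γ_sat z sinβ cosβ]
γ' = 20.6 − 9.81 = 10.79 kN/m³
Numerator = 8.2 + 10.79·2.1·cos²40.7°·tan35.9° = 8.2 + 10.79·2.1·0.5748·0.7239 = 17.628 kPa
Denominator = 20.6·2.1·sin40.7°·cos40.7° = 20.6·2.1·0.6521·0.7581 = 21.387 kPa
FS = 17.628 / 21.387 = 0.824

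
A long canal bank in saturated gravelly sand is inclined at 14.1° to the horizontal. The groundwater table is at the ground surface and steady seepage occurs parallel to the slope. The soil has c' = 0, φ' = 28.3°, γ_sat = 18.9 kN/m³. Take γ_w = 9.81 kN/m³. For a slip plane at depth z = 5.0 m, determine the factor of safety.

With seepage parallel to the slope and the water table at the surface, the effective normal stress on the slip plane uses the buoyant unit weight γ' = γ_sat − γ_w while the driving shear stress uses γ_sat:
FS = [c' + γ' z cos²β tanφ'] / [γ_sat z sinβ cosβ]
(For c' = 0 this reduces to FS = (γ'/γ_sat)·tanφ'/tanβ.)
γ' = 18.9 − 9.81 = 9.09 kN/m³
Numerator = 0.0 + 9.09·5.0·cos²14.1°·tan28.3° = 0.0 + 9.09·5.0·0.9407·0.5384 = 23.020 kPa
Denominator = 18.9·5.0·sin14.1°·cos14.1° = 18.9·5.0·0.2436·0.9699 = 22.328 kPa
FS = 23.020 / 22.328 = 1.031

FS = 1.03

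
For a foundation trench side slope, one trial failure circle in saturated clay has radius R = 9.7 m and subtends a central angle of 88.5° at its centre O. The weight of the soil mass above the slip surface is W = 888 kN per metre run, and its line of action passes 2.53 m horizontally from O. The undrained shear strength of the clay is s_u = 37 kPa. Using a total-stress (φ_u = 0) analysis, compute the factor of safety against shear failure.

Taking moments about the centre O, the resisting moment is provided by the undrained shear strength acting along the arc:
Arc length L_a = R·θ = 9.7·(88.5°·π/180) = 9.7·1.5446 = 14.98 m
M_R = s_u·L_a·R = 37·14.98·9.7 = 5377.3 kN·m/m
M_D = W·d = 888·2.53 = 2246.6 kN·m/m
FS = M_R / M_D = 5377.3 / 2246.6 = 2.393

FS = 2.39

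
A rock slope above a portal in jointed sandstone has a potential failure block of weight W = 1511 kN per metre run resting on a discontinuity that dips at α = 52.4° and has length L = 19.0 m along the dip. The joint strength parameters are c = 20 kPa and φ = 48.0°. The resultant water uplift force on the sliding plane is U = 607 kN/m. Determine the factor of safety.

Resolving the block weight along and normal to the plane and applying the Mohr–Coulomb strength on the joint:
N' = W cosα − U = 1511·cos52.4° − 607 = 314.9 kN/m
Driving force T = W sinα = 1511·sin52.4° = 1197.1 kN/m
Resisting force R = c·L + N'·tanφ = 20·19.0 + 314.9·tan48.0° = 380.0 + 349.8 = 729.8 kN/m
FS = R / T = 729.8 / 1197.1 = 0.610

FS = 0.61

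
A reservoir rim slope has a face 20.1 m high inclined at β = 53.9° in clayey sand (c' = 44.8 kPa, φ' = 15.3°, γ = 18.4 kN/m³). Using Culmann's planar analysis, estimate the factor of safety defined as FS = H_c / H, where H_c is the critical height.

H_c = (4c'/γ) · sinβ cosφ' / [1 − cos(β − φ')]
    = (4·44.8/18.4) · sin53.9°·cos15.3° / [1 − cos38.6°]
    = 9.739 · 0.7794 / 0.2185 = 34.74 m
FS = H_c / H = 34.74 / 20.1 = 1.728

FS = 1.73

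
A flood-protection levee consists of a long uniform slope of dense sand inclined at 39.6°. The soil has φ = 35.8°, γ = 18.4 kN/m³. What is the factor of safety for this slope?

For a dry cohesionless infinite slope the factor of safety is FS = tanφ / tanβ.
FS = tan35.8° / tan39.6° = 0.7212 / 0.8273 = 0.872

FS = 0.87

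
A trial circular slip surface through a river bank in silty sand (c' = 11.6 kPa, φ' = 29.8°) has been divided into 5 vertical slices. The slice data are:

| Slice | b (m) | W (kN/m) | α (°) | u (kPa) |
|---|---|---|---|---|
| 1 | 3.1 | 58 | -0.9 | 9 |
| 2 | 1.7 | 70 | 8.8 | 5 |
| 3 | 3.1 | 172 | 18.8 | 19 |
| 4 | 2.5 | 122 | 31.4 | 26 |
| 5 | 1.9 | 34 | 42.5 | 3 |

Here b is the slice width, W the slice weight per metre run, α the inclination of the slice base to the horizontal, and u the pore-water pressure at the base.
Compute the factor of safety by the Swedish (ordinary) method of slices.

FS = 1.93

Ordinary method of slices: FS = Σ[c'·Δl_i + (W_i cosα_i − u_i·Δl_i)·tanφ'] / Σ W_i sinα_i, with Δl_i = b_i / cosα_i.
Slice 1: Δl = 3.1/cos(-0.9°) = 3.100 m; N'_1 = 58·cos(-0.9°) − 9·3.100 = 30.1; c'Δl = 35.96; W sinα = -0.9
Slice 2: Δl = 1.7/cos8.8° = 1.720 m; N'_2 = 70·cos8.8° − 5·1.720 = 60.6; c'Δl = 19.95; W sinα = 10.7
Slice 3: Δl = 3.1/cos18.8° = 3.275 m; N'_3 = 172·cos18.8° − 19·3.275 = 100.6; c'Δl = 37.99; W sinα = 55.4
Slice 4: Δl = 2.5/cos31.4° = 2.929 m; N'_4 = 122·cos31.4° − 26·2.929 = 28.0; c'Δl = 33.98; W sinα = 63.6
Slice 5: Δl = 1.9/cos42.5° = 2.577 m; N'_5 = 34·cos42.5° − 3·2.577 = 17.3; c'Δl = 29.89; W sinα = 23.0
Σc'Δl = 157.8 kN/m; ΣN' = 236.6 kN/m; ΣW sinα = 151.8 kN/m
Resisting = 157.8 + 236.6·tan29.8° = 157.8 + 135.5 = 293.3 kN/m
FS = 293.3 / 151.8 = 1.932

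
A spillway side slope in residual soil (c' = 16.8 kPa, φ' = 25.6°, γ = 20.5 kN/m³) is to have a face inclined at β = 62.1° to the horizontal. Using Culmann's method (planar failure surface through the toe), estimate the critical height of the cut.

H_c = 13.32 m

Culmann's analysis gives the critical failure plane at α_cr = (β + φ')/2 = (62.1 + 25.6)/2 = 43.9°, and the critical height
H_c = (4c'/γ) · sinβ cosφ' / [1 − cos(β − φ')]
    = (4·16.8/20.5) · sin62.1°·cos25.6° / [1 − cos(36.5°)]
    = 3.278 · 0.8838·0.9018 / [1 − 0.8039]
    = 3.278 · 0.7970 / 0.1961
    = 13.32 m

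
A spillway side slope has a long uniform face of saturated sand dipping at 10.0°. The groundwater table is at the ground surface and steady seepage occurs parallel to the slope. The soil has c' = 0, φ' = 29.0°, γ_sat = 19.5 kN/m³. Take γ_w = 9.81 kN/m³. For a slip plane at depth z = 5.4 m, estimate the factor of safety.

With seepage parallel to the slope and the water table at the surface, the effective normal stress on the slip plane uses the buoyant unit weight γ' = γ_sat − γ_w while the driving shear stress uses γ_sat:
FS = [c' + γ' z cos²β tanφ'] / [γ_sat z sinβ cosβ]
(For c' = 0 this reduces to FS = (γ'/γ_sat)·tanφ'/tanβ.)
γ' = 19.5 − 9.81 = 9.69 kN/m³
Numerator = 0.0 + 9.69·5.4·cos²10.0°·tan29.0° = 0.0 + 9.69·5.4·0.9698·0.5543 = 28.130 kPa
Denominator = 19.5·5.4·sin10.0°·cos10.0° = 19.5·5.4·0.1736·0.9848 = 18.007 kPa
FS = 28.130 / 18.007 = 1.562

FS = 1.56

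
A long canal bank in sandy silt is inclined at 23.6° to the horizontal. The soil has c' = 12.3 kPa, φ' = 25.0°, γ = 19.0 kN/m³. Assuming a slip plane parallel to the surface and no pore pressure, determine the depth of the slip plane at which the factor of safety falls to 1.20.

Setting FS = 1.20 in FS = [c' + γz cos²β tanφ'] / [γz sinβ cosβ] and solving for z:
z = c' / [γ cosβ (FS·sinβ − cosβ·tanφ')]
  = 12.3 / [19.0·cos23.6°·(1.20·sin23.6° − cos23.6°·tan25.0°)]
  = 12.3 / [19.0·0.9164·(1.20·0.4003 − 0.9164·0.4663)]
  = 12.3 / 0.9247 = 13.301 m

z = 13.30 m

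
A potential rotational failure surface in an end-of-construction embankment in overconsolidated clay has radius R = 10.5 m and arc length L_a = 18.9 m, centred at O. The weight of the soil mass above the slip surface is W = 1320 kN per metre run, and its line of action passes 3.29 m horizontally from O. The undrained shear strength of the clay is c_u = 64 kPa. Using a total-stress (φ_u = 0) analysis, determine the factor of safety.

FS = 2.92

Taking moments about the centre O, the resisting moment is provided by the undrained shear strength acting along the arc:
M_R = c_u·L_a·R = 64·18.90·10.5 = 12700.8 kN·m/m
M_D = W·d = 1320·3.29 = 4342.8 kN·m/m
FS = M_R / M_D = 12700.8 / 4342.8 = 2.925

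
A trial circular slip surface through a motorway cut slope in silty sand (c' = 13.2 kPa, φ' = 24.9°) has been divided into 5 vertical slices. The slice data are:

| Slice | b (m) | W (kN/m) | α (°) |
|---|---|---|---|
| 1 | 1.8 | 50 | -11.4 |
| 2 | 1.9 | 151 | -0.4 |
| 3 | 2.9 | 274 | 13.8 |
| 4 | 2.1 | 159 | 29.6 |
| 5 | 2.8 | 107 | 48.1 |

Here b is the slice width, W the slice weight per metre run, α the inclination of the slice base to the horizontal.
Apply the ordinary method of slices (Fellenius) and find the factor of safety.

FS = 2.30

Ordinary method of slices: FS = Σ[c'·Δl_i + (W_i cosα_i)·tanφ'] / Σ W_i sinα_i, with Δl_i = b_i / cosα_i.
Slice 1: Δl = 1.8/cos(-11.4°) = 1.836 m; N'_1 = 50·cos(-11.4°) = 49.0; c'Δl = 24.24; W sinα = -9.9
Slice 2: Δl = 1.9/cos(-0.4°) = 1.900 m; N'_2 = 151·cos(-0.4°) = 151.0; c'Δl = 25.08; W sinα = -1.1
Slice 3: Δl = 2.9/cos13.8° = 2.986 m; N'_3 = 274·cos13.8° = 266.1; c'Δl = 39.42; W sinα = 65.4
Slice 4: Δl = 2.1/cos29.6° = 2.415 m; N'_4 = 159·cos29.6° = 138.2; c'Δl = 31.88; W sinα = 78.5
Slice 5: Δl = 2.8/cos48.1° = 4.193 m; N'_5 = 107·cos48.1° = 71.5; c'Δl = 55.34; W sinα = 79.6
Σc'Δl = 176.0 kN/m; ΣN' = 675.8 kN/m; ΣW sinα = 212.6 kN/m
Resisting = 176.0 + 675.8·tan24.9° = 176.0 + 313.7 = 489.7 kN/m
FS = 489.7 / 212.6 = 2.303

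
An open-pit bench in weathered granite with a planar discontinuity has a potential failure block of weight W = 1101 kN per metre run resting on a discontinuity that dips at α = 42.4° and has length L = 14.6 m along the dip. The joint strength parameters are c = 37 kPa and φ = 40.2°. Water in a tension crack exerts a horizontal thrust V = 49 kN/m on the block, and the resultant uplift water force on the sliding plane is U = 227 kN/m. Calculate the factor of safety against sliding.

Resolving the block weight along and normal to the plane and applying the Mohr–Coulomb strength on the joint:
N' = W cosα − U − V sinα = 1101·cos42.4° − 227 − 49·sin42.4° = 553.0 kN/m
Driving force T = W sinα + V cosα = 1101·sin42.4° + 49·cos42.4° = 778.6 kN/m
Resisting force R = c·L + N'·tanφ = 37·14.6 + 553.0·tan40.2° = 540.2 + 467.3 = 1007.5 kN/m
FS = R / T = 1007.5 / 778.6 = 1.294

FS = 1.29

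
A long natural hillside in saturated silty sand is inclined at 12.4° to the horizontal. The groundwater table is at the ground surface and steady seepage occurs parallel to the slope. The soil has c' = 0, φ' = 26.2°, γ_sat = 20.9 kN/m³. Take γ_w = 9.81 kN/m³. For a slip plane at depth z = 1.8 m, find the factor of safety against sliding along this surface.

With seepage parallel to the slope and the water table at the surface, the effective normal stress on the slip plane uses the buoyant unit weight γ' = γ_sat − γ_w while the driving shear stress uses γ_sat:
FS = [c' + γ' z cos²β tanφ'] / [γ_sat z sinβ cosβ]
(For c' = 0 this reduces to FS = (γ'/γ_sat)·tanφ'/tanβ.)
γ' = 20.9 − 9.81 = 11.09 kN/m³
Numerator = 0.0 + 11.09·1.8·cos²12.4°·tan26.2° = 0.0 + 11.09·1.8·0.9539·0.4921 = 9.370 kPa
Denominator = 20.9·1.8·sin12.4°·cos12.4° = 20.9·1.8·0.2147·0.9767 = 7.890 kPa
FS = 9.370 / 7.890 = 1.188

FS = 1.19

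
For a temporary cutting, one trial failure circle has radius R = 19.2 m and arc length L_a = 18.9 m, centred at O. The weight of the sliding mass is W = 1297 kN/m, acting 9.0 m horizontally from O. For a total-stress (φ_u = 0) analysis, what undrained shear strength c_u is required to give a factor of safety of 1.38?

FS = c_u·L_a·R / (W·d), so c_u = FS·W·d / (L_a·R).
c_u = 1.38·1297·9.0 / (18.90·19.2) = 16108.7 / 362.88 = 44.39 kPa

c_u = 44.4 kPa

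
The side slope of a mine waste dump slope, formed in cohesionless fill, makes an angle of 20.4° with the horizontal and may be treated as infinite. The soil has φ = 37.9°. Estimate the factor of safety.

FS = 2.09

For a dry cohesionless infinite slope the factor of safety is FS = tanφ / tanβ.
FS = tan37.9° / tan20.4° = 0.7785 / 0.3719 = 2.093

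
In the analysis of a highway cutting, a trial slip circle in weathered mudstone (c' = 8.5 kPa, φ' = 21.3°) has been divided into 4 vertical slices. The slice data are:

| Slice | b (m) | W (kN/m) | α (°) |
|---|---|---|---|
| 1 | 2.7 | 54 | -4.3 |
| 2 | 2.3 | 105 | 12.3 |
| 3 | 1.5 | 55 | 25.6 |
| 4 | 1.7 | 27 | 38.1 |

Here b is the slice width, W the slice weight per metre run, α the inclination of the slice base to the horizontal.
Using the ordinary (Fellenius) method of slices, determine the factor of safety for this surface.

FS = 2.79

Ordinary method of slices: FS = Σ[c'·Δl_i + (W_i cosα_i)·tanφ'] / Σ W_i sinα_i, with Δl_i = b_i / cosα_i.
Slice 1: Δl = 2.7/cos(-4.3°) = 2.708 m; N'_1 = 54·cos(-4.3°) = 53.8; c'Δl = 23.01; W sinα = -4.0
Slice 2: Δl = 2.3/cos12.3° = 2.354 m; N'_2 = 105·cos12.3° = 102.6; c'Δl = 20.01; W sinα = 22.4
Slice 3: Δl = 1.5/cos25.6° = 1.663 m; N'_3 = 55·cos25.6° = 49.6; c'Δl = 14.14; W sinα = 23.8
Slice 4: Δl = 1.7/cos38.1° = 2.160 m; N'_4 = 27·cos38.1° = 21.2; c'Δl = 18.36; W sinα = 16.7
Σc'Δl = 75.5 kN/m; ΣN' = 227.3 kN/m; ΣW sinα = 58.7 kN/m
Resisting = 75.5 + 227.3·tan21.3° = 75.5 + 88.6 = 164.1 kN/m
FS = 164.1 / 58.7 = 2.794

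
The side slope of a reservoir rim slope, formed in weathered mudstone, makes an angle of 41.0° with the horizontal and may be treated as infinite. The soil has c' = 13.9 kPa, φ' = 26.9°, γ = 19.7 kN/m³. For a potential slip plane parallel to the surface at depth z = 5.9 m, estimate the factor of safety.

For an infinite slope with a slip plane parallel to the surface (no pore pressure): FS = [c' + γz cos²β tanφ'] / [γz sinβ cosβ].
γz = 19.7·5.9 = 116.23 kN/m²
Numerator = 13.9 + 116.23·cos²41.0°·tan26.9° = 13.9 + 116.23·0.5696·0.5073 = 47.487 kPa
Denominator = 116.23·sin41.0°·cos41.0° = 116.23·0.6561·0.7547 = 57.549 kPa
FS = 47.487 / 57.549 = 0.825

FS = 0.83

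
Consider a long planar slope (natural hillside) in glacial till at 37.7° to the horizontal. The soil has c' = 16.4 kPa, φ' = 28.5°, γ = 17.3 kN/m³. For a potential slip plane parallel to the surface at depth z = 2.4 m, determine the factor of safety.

FS = 1.52

For an infinite slope with a slip plane parallel to the surface (no pore pressure): FS = [c' + γz cos²β tanφ'] / [γz sinβ cosβ].
γz = 17.3·2.4 = 41.52 kN/m²
Numerator = 16.4 + 41.52·cos²37.7°·tan28.5° = 16.4 + 41.52·0.6260·0.5430 = 30.513 kPa
Denominator = 41.52·sin37.7°·cos37.7° = 41.52·0.6115·0.7912 = 20.090 kPa
FS = 30.513 / 20.090 = 1.519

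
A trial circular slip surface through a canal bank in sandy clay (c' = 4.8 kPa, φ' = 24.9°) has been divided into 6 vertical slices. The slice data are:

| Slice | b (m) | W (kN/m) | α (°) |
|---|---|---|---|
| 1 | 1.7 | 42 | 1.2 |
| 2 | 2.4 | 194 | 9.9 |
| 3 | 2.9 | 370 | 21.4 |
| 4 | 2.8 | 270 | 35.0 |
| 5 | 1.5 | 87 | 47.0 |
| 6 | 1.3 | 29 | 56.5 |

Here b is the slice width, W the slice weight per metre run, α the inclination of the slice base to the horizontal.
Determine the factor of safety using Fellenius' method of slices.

FS = 1.16

Ordinary method of slices: FS = Σ[c'·Δl_i + (W_i cosα_i)·tanφ'] / Σ W_i sinα_i, with Δl_i = b_i / cosα_i.
Slice 1: Δl = 1.7/cos1.2° = 1.700 m; N'_1 = 42·cos1.2° = 42.0; c'Δl = 8.16; W sinα = 0.9
Slice 2: Δl = 2.4/cos9.9° = 2.436 m; N'_2 = 194·cos9.9° = 191.1; c'Δl = 11.69; W sinα = 33.4
Slice 3: Δl = 2.9/cos21.4° = 3.115 m; N'_3 = 370·cos21.4° = 344.5; c'Δl = 14.95; W sinα = 135.0
Slice 4: Δl = 2.8/cos35.0° = 3.418 m; N'_4 = 270·cos35.0° = 221.2; c'Δl = 16.41; W sinα = 154.9
Slice 5: Δl = 1.5/cos47.0° = 2.199 m; N'_5 = 87·cos47.0° = 59.3; c'Δl = 10.56; W sinα = 63.6
Slice 6: Δl = 1.3/cos56.5° = 2.355 m; N'_6 = 29·cos56.5° = 16.0; c'Δl = 11.31; W sinα = 24.2
Σc'Δl = 73.1 kN/m; ΣN' = 874.1 kN/m; ΣW sinα = 411.9 kN/m
Resisting = 73.1 + 874.1·tan24.9° = 73.1 + 405.7 = 478.8 kN/m
FS = 478.8 / 411.9 = 1.162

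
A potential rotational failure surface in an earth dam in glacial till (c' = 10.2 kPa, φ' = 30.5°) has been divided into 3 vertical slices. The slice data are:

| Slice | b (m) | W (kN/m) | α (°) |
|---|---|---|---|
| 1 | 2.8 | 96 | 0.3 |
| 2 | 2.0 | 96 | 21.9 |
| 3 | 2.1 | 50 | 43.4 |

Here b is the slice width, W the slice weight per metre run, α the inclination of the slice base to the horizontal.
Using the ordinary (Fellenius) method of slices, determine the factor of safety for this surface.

Ordinary method of slices: FS = Σ[c'·Δl_i + (W_i cosα_i)·tanφ'] / Σ W_i sinα_i, with Δl_i = b_i / cosα_i.
Slice 1: Δl = 2.8/cos0.3° = 2.800 m; N'_1 = 96·cos0.3° = 96.0; c'Δl = 28.56; W sinα = 0.5
Slice 2: Δl = 2.0/cos21.9° = 2.156 m; N'_2 = 96·cos21.9° = 89.1; c'Δl = 21.99; W sinα = 35.8
Slice 3: Δl = 2.1/cos43.4° = 2.890 m; N'_3 = 50·cos43.4° = 36.3; c'Δl = 29.48; W sinα = 34.4
Σc'Δl = 80.0 kN/m; ΣN' = 221.4 kN/m; ΣW sinα = 70.7 kN/m
Resisting = 80.0 + 221.4·tan30.5° = 80.0 + 130.4 = 210.4 kN/m
FS = 210.4 / 70.7 = 2.978

FS = 2.98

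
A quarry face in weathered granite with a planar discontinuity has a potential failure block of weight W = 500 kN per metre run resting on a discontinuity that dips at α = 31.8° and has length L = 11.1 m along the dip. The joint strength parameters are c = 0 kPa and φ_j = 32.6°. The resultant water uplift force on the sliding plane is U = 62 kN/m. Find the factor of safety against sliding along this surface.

FS = 0.88

Resolving the block weight along and normal to the plane and applying the Mohr–Coulomb strength on the joint:
N' = W cosα − U = 500·cos31.8° − 62 = 362.9 kN/m
Driving force T = W sinα = 500·sin31.8° = 263.5 kN/m
Resisting force R = c·L + N'·tanφ_j = 0·11.1 + 362.9·tan32.6° = 0.0 + 232.1 = 232.1 kN/m
FS = R / T = 232.1 / 263.5 = 0.881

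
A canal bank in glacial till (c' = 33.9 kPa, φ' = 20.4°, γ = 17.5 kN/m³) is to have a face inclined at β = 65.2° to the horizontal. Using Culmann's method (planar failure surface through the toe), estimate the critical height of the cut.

H_c = 22.70 m

Culmann's analysis gives the critical failure plane at α_cr = (β + φ')/2 = (65.2 + 20.4)/2 = 42.8°, and the critical height
H_c = (4c'/γ) · sinβ cosφ' / [1 − cos(β − φ')]
    = (4·33.9/17.5) · sin65.2°·cos20.4° / [1 − cos(44.8°)]
    = 7.749 · 0.9078·0.9373 / [1 − 0.7096]
    = 7.749 · 0.8508 / 0.2904
    = 22.70 m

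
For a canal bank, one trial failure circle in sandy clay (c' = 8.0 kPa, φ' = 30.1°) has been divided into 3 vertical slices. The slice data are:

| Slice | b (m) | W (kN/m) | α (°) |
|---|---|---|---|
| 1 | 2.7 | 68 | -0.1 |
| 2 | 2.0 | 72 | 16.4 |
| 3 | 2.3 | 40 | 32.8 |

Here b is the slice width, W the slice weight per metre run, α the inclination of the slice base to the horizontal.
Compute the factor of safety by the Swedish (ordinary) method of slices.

Ordinary method of slices: FS = Σ[c'·Δl_i + (W_i cosα_i)·tanφ'] / Σ W_i sinα_i, with Δl_i = b_i / cosα_i.
Slice 1: Δl = 2.7/cos(-0.1°) = 2.700 m; N'_1 = 68·cos(-0.1°) = 68.0; c'Δl = 21.60; W sinα = -0.1
Slice 2: Δl = 2.0/cos16.4° = 2.085 m; N'_2 = 72·cos16.4° = 69.1; c'Δl = 16.68; W sinα = 20.3
Slice 3: Δl = 2.3/cos32.8° = 2.736 m; N'_3 = 40·cos32.8° = 33.6; c'Δl = 21.89; W sinα = 21.7
Σc'Δl = 60.2 kN/m; ΣN' = 170.7 kN/m; ΣW sinα = 41.9 kN/m
Resisting = 60.2 + 170.7·tan30.1° = 60.2 + 98.9 = 159.1 kN/m
FS = 159.1 / 41.9 = 3.799

FS = 3.80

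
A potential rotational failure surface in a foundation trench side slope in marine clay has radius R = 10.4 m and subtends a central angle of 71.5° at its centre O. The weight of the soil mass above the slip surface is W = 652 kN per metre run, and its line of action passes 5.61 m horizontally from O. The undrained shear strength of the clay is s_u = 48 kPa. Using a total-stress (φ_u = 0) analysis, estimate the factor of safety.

Taking moments about the centre O, the resisting moment is provided by the undrained shear strength acting along the arc:
Arc length L_a = R·θ = 10.4·(71.5°·π/180) = 10.4·1.2479 = 12.98 m
M_R = s_u·L_a·R = 48·12.98·10.4 = 6478.8 kN·m/m
M_D = W·d = 652·5.61 = 3657.7 kN·m/m
FS = M_R / M_D = 6478.8 / 3657.7 = 1.771

FS = 1.77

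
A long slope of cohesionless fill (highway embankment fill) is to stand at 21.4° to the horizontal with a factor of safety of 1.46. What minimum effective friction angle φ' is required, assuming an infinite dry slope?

FS = tanφ'/tanβ ⇒ tanφ' = FS · tanβ = 1.46 · tan21.4° = 0.5722
φ' = arctan(0.5722) = 29.78°

φ' = 29.8°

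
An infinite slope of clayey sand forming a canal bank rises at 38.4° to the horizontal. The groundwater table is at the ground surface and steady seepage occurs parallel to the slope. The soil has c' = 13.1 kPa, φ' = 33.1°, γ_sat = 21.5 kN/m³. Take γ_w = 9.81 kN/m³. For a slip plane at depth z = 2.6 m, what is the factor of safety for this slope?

With seepage parallel to the slope and the water table at the surface, the effective normal stress on the slip plane uses the buoyant unit weight γ' = γ_sat − γ_w while the driving shear stress uses γ_sat:
FS = [c' + γ' z cos²β tanφ'] / [γ_sat z sinβ cosβ]
γ' = 21.5 − 9.81 = 11.69 kN/m³
Numerator = 13.1 + 11.69·2.6·cos²38.4°·tan33.1° = 13.1 + 11.69·2.6·0.6142·0.6519 = 25.269 kPa
Denominator = 21.5·2.6·sin38.4°·cos38.4° = 21.5·2.6·0.6211·0.7837 = 27.212 kPa
FS = 25.269 / 27.212 = 0.929

FS = 0.93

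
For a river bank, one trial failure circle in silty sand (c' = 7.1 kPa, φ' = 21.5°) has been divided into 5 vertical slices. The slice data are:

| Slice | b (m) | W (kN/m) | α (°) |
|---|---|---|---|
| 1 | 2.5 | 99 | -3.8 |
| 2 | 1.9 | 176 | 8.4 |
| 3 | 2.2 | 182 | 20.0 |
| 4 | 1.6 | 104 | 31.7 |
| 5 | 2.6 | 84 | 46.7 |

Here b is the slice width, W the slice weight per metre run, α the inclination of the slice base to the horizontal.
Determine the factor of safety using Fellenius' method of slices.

FS = 1.63

Ordinary method of slices: FS = Σ[c'·Δl_i + (W_i cosα_i)·tanφ'] / Σ W_i sinα_i, with Δl_i = b_i / cosα_i.
Slice 1: Δl = 2.5/cos(-3.8°) = 2.506 m; N'_1 = 99·cos(-3.8°) = 98.8; c'Δl = 17.79; W sinα = -6.6
Slice 2: Δl = 1.9/cos8.4° = 1.921 m; N'_2 = 176·cos8.4° = 174.1; c'Δl = 13.64; W sinα = 25.7
Slice 3: Δl = 2.2/cos20.0° = 2.341 m; N'_3 = 182·cos20.0° = 171.0; c'Δl = 16.62; W sinα = 62.2
Slice 4: Δl = 1.6/cos31.7° = 1.881 m; N'_4 = 104·cos31.7° = 88.5; c'Δl = 13.35; W sinα = 54.6
Slice 5: Δl = 2.6/cos46.7° = 3.791 m; N'_5 = 84·cos46.7° = 57.6; c'Δl = 26.92; W sinα = 61.1
Σc'Δl = 88.3 kN/m; ΣN' = 590.0 kN/m; ΣW sinα = 197.2 kN/m
Resisting = 88.3 + 590.0·tan21.5° = 88.3 + 232.4 = 320.7 kN/m
FS = 320.7 / 197.2 = 1.627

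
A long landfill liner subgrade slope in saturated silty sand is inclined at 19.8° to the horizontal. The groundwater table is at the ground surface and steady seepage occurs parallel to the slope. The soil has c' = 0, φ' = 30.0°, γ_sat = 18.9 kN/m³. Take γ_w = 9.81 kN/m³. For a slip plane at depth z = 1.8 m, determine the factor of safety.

With seepage parallel to the slope and the water table at the surface, the effective normal stress on the slip plane uses the buoyant unit weight γ' = γ_sat − γ_w while the driving shear stress uses γ_sat:
FS = [c' + γ' z cos²β tanφ'] / [γ_sat z sinβ cosβ]
(For c' = 0 this reduces to FS = (γ'/γ_sat)·tanφ'/tanβ.)
γ' = 18.9 − 9.81 = 9.09 kN/m³
Numerator = 0.0 + 9.09·1.8·cos²19.8°·tan30.0° = 0.0 + 9.09·1.8·0.8853·0.5774 = 8.363 kPa
Denominator = 18.9·1.8·sin19.8°·cos19.8° = 18.9·1.8·0.3387·0.9409 = 10.843 kPa
FS = 8.363 / 10.843 = 0.771

FS = 0.77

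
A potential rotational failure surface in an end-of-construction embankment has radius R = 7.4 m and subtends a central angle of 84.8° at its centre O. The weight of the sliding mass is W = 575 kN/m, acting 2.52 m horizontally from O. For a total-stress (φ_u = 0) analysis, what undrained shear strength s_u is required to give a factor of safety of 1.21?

s_u = 21.6 kPa

FS = s_u·L_a·R / (W·d), so s_u = FS·W·d / (L_a·R).
Arc length L_a = R·θ = 7.4·(84.8°·π/180) = 7.4·1.4800 = 10.95 m
s_u = 1.21·575·2.52 / (10.95·7.4) = 1753.3 / 81.05 = 21.63 kPa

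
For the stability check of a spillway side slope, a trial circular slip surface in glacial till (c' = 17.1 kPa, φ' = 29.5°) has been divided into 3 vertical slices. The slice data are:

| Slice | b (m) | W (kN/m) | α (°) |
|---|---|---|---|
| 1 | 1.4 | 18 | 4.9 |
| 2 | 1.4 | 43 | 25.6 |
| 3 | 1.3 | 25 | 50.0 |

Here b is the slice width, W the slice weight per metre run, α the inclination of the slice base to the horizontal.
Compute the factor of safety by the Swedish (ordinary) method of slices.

Ordinary method of slices: FS = Σ[c'·Δl_i + (W_i cosα_i)·tanφ'] / Σ W_i sinα_i, with Δl_i = b_i / cosα_i.
Slice 1: Δl = 1.4/cos4.9° = 1.405 m; N'_1 = 18·cos4.9° = 17.9; c'Δl = 24.03; W sinα = 1.5
Slice 2: Δl = 1.4/cos25.6° = 1.552 m; N'_2 = 43·cos25.6° = 38.8; c'Δl = 26.55; W sinα = 18.6
Slice 3: Δl = 1.3/cos50.0° = 2.022 m; N'_3 = 25·cos50.0° = 16.1; c'Δl = 34.58; W sinα = 19.2
Σc'Δl = 85.2 kN/m; ΣN' = 72.8 kN/m; ΣW sinα = 39.3 kN/m
Resisting = 85.2 + 72.8·tan29.5° = 85.2 + 41.2 = 126.3 kN/m
FS = 126.3 / 39.3 = 3.217

FS = 3.22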